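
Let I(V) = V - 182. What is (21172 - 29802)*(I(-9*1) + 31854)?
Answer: -273251690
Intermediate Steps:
I(V) = -182 + V
(21172 - 29802)*(I(-9*1) + 31854) = (21172 - 29802)*((-182 - 9*1) + 31854) = -8630*((-182 - 9) + 31854) = -8630*(-191 + 31854) = -8630*31663 = -273251690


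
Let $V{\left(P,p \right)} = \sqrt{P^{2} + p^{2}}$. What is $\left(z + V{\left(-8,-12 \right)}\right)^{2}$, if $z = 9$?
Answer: $289 + 72 \sqrt{13} \approx 548.6$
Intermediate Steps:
$\left(z + V{\left(-8,-12 \right)}\right)^{2} = \left(9 + \sqrt{\left(-8\right)^{2} + \left(-12\right)^{2}}\right)^{2} = \left(9 + \sqrt{64 + 144}\right)^{2} = \left(9 + \sqrt{208}\right)^{2} = \left(9 + 4 \sqrt{13}\right)^{2}$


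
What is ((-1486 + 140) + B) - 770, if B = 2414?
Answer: 298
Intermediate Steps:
((-1486 + 140) + B) - 770 = ((-1486 + 140) + 2414) - 770 = (-1346 + 2414) - 770 = 1068 - 770 = 298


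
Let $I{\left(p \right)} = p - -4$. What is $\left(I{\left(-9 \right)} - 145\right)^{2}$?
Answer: $22500$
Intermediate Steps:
$I{\left(p \right)} = 4 + p$ ($I{\left(p \right)} = p + 4 = 4 + p$)
$\left(I{\left(-9 \right)} - 145\right)^{2} = \left(\left(4 - 9\right) - 145\right)^{2} = \left(-5 - 145\right)^{2} = \left(-150\right)^{2} = 22500$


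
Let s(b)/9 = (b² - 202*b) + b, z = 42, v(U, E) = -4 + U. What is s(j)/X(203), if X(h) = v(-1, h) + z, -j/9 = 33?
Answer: 1331154/37 ≈ 35977.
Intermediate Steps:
j = -297 (j = -9*33 = -297)
s(b) = -1809*b + 9*b² (s(b) = 9*((b² - 202*b) + b) = 9*(b² - 201*b) = -1809*b + 9*b²)
X(h) = 37 (X(h) = (-4 - 1) + 42 = -5 + 42 = 37)
s(j)/X(203) = (9*(-297)*(-201 - 297))/37 = (9*(-297)*(-498))*(1/37) = 1331154*(1/37) = 1331154/37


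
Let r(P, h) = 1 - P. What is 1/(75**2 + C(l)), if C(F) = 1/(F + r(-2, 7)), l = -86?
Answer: 83/466874 ≈ 0.00017778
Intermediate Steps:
C(F) = 1/(3 + F) (C(F) = 1/(F + (1 - 1*(-2))) = 1/(F + (1 + 2)) = 1/(F + 3) = 1/(3 + F))
1/(75**2 + C(l)) = 1/(75**2 + 1/(3 - 86)) = 1/(5625 + 1/(-83)) = 1/(5625 - 1/83) = 1/(466874/83) = 83/466874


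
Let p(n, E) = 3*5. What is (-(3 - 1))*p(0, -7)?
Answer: -30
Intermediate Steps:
p(n, E) = 15
(-(3 - 1))*p(0, -7) = -(3 - 1)*15 = -1*2*15 = -2*15 = -30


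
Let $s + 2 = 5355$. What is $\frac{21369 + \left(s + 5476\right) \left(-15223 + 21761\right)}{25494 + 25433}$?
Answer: $\frac{70821371}{50927} \approx 1390.6$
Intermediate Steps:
$s = 5353$ ($s = -2 + 5355 = 5353$)
$\frac{21369 + \left(s + 5476\right) \left(-15223 + 21761\right)}{25494 + 25433} = \frac{21369 + \left(5353 + 5476\right) \left(-15223 + 21761\right)}{25494 + 25433} = \frac{21369 + 10829 \cdot 6538}{50927} = \left(21369 + 70800002\right) \frac{1}{50927} = 70821371 \cdot \frac{1}{50927} = \frac{70821371}{50927}$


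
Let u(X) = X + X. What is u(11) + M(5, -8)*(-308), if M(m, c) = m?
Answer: -1518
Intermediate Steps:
u(X) = 2*X
u(11) + M(5, -8)*(-308) = 2*11 + 5*(-308) = 22 - 1540 = -1518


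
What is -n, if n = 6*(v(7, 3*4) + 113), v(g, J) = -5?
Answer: -648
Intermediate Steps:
n = 648 (n = 6*(-5 + 113) = 6*108 = 648)
-n = -1*648 = -648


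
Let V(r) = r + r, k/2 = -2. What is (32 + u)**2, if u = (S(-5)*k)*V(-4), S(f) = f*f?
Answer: 692224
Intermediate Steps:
k = -4 (k = 2*(-2) = -4)
V(r) = 2*r
S(f) = f**2
u = 800 (u = ((-5)**2*(-4))*(2*(-4)) = (25*(-4))*(-8) = -100*(-8) = 800)
(32 + u)**2 = (32 + 800)**2 = 832**2 = 692224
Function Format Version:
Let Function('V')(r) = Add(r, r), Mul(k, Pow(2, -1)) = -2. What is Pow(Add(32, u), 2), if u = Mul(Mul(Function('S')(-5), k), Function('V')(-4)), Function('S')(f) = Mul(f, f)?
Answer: 692224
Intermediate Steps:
k = -4 (k = Mul(2, -2) = -4)
Function('V')(r) = Mul(2, r)
Function('S')(f) = Pow(f, 2)
u = 800 (u = Mul(Mul(Pow(-5, 2), -4), Mul(2, -4)) = Mul(Mul(25, -4), -8) = Mul(-100, -8) = 800)
Pow(Add(32, u), 2) = Pow(Add(32, 800), 2) = Pow(832, 2) = 692224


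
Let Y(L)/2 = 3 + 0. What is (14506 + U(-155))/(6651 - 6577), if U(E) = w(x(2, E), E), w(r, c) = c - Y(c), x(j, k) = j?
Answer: 14345/74 ≈ 193.85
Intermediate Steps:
Y(L) = 6 (Y(L) = 2*(3 + 0) = 2*3 = 6)
w(r, c) = -6 + c (w(r, c) = c - 1*6 = c - 6 = -6 + c)
U(E) = -6 + E
(14506 + U(-155))/(6651 - 6577) = (14506 + (-6 - 155))/(6651 - 6577) = (14506 - 161)/74 = 14345*(1/74) = 14345/74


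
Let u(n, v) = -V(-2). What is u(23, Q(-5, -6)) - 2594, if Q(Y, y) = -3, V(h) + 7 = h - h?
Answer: -2587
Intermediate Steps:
V(h) = -7 (V(h) = -7 + (h - h) = -7 + 0 = -7)
u(n, v) = 7 (u(n, v) = -1*(-7) = 7)
u(23, Q(-5, -6)) - 2594 = 7 - 2594 = -2587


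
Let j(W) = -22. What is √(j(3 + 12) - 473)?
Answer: 3*I*√55 ≈ 22.249*I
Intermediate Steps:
√(j(3 + 12) - 473) = √(-22 - 473) = √(-495) = 3*I*√55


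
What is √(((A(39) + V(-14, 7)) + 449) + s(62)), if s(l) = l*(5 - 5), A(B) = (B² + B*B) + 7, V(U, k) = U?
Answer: 2*√871 ≈ 59.025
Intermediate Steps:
A(B) = 7 + 2*B² (A(B) = (B² + B²) + 7 = 2*B² + 7 = 7 + 2*B²)
s(l) = 0 (s(l) = l*0 = 0)
√(((A(39) + V(-14, 7)) + 449) + s(62)) = √((((7 + 2*39²) - 14) + 449) + 0) = √((((7 + 2*1521) - 14) + 449) + 0) = √((((7 + 3042) - 14) + 449) + 0) = √(((3049 - 14) + 449) + 0) = √((3035 + 449) + 0) = √(3484 + 0) = √3484 = 2*√871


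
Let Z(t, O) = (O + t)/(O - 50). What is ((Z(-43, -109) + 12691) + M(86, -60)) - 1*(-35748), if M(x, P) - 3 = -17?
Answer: 7699727/159 ≈ 48426.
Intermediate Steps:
Z(t, O) = (O + t)/(-50 + O)
M(x, P) = -14 (M(x, P) = 3 - 17 = -14)
((Z(-43, -109) + 12691) + M(86, -60)) - 1*(-35748) = (((-109 - 43)/(-50 - 109) + 12691) - 14) - 1*(-35748) = ((-152/(-159) + 12691) - 14) + 35748 = ((-1/159*(-152) + 12691) - 14) + 35748 = ((152/159 + 12691) - 14) + 35748 = (2018021/159 - 14) + 35748 = 2015795/159 + 35748 = 7699727/159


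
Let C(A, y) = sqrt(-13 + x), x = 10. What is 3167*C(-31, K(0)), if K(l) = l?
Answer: 3167*I*sqrt(3) ≈ 5485.4*I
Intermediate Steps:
C(A, y) = I*sqrt(3) (C(A, y) = sqrt(-13 + 10) = sqrt(-3) = I*sqrt(3))
3167*C(-31, K(0)) = 3167*(I*sqrt(3)) = 3167*I*sqrt(3)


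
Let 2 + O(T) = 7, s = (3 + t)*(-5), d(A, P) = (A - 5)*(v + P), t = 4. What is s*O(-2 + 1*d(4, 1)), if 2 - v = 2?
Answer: -175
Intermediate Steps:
v = 0 (v = 2 - 1*2 = 2 - 2 = 0)
d(A, P) = P*(-5 + A) (d(A, P) = (A - 5)*(0 + P) = (-5 + A)*P = P*(-5 + A))
s = -35 (s = (3 + 4)*(-5) = 7*(-5) = -35)
O(T) = 5 (O(T) = -2 + 7 = 5)
s*O(-2 + 1*d(4, 1)) = -35*5 = -175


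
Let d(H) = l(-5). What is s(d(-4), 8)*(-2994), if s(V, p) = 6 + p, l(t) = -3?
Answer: -41916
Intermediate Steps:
d(H) = -3
s(d(-4), 8)*(-2994) = (6 + 8)*(-2994) = 14*(-2994) = -41916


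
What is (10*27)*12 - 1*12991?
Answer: -9751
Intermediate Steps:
(10*27)*12 - 1*12991 = 270*12 - 12991 = 3240 - 12991 = -9751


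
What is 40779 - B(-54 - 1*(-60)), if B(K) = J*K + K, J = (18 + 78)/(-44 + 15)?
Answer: 1182993/29 ≈ 40793.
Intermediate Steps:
J = -96/29 (J = 96/(-29) = 96*(-1/29) = -96/29 ≈ -3.3103)
B(K) = -67*K/29 (B(K) = -96*K/29 + K = -67*K/29)
40779 - B(-54 - 1*(-60)) = 40779 - (-67)*(-54 - 1*(-60))/29 = 40779 - (-67)*(-54 + 60)/29 = 40779 - (-67)*6/29 = 40779 - 1*(-402/29) = 40779 + 402/29 = 1182993/29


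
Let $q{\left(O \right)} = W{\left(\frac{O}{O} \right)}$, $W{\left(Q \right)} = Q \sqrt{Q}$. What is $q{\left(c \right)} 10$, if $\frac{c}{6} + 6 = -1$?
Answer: $10$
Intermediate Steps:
$c = -42$ ($c = -36 + 6 \left(-1\right) = -36 - 6 = -42$)
$W{\left(Q \right)} = Q^{\frac{3}{2}}$
$q{\left(O \right)} = 1$ ($q{\left(O \right)} = \left(\frac{O}{O}\right)^{\frac{3}{2}} = 1^{\frac{3}{2}} = 1$)
$q{\left(c \right)} 10 = 1 \cdot 10 = 10$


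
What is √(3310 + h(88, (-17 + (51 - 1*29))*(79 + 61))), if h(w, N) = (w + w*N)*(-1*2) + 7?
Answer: I*√120059 ≈ 346.5*I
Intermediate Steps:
h(w, N) = 7 - 2*w - 2*N*w (h(w, N) = (w + N*w)*(-2) + 7 = (-2*w - 2*N*w) + 7 = 7 - 2*w - 2*N*w)
√(3310 + h(88, (-17 + (51 - 1*29))*(79 + 61))) = √(3310 + (7 - 2*88 - 2*(-17 + (51 - 1*29))*(79 + 61)*88)) = √(3310 + (7 - 176 - 2*(-17 + (51 - 29))*140*88)) = √(3310 + (7 - 176 - 2*(-17 + 22)*140*88)) = √(3310 + (7 - 176 - 2*5*140*88)) = √(3310 + (7 - 176 - 2*700*88)) = √(3310 + (7 - 176 - 123200)) = √(3310 - 123369) = √(-120059) = I*√120059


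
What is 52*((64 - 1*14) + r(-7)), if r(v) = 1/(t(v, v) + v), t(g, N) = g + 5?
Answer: 23348/9 ≈ 2594.2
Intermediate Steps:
t(g, N) = 5 + g
r(v) = 1/(5 + 2*v) (r(v) = 1/((5 + v) + v) = 1/(5 + 2*v))
52*((64 - 1*14) + r(-7)) = 52*((64 - 1*14) + 1/(5 + 2*(-7))) = 52*((64 - 14) + 1/(5 - 14)) = 52*(50 + 1/(-9)) = 52*(50 - ⅑) = 52*(449/9) = 23348/9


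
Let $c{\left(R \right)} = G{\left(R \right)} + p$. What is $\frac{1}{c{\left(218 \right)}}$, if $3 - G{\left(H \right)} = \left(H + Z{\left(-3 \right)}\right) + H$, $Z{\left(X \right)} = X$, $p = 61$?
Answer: $- \frac{1}{369} \approx -0.00271$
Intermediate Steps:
$G{\left(H \right)} = 6 - 2 H$ ($G{\left(H \right)} = 3 - \left(\left(H - 3\right) + H\right) = 3 - \left(\left(-3 + H\right) + H\right) = 3 - \left(-3 + 2 H\right) = 6 - 2 H$)
$c{\left(R \right)} = 67 - 2 R$ ($c{\left(R \right)} = \left(6 - 2 R\right) + 61 = 67 - 2 R$)
$\frac{1}{c{\left(218 \right)}} = \frac{1}{67 - 436} = \frac{1}{-369} = - \frac{1}{369}$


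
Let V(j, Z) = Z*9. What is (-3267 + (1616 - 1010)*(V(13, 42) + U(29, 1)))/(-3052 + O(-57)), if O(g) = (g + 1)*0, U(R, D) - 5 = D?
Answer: -229437/3052 ≈ -75.176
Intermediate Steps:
V(j, Z) = 9*Z
U(R, D) = 5 + D
O(g) = 0 (O(g) = (1 + g)*0 = 0)
(-3267 + (1616 - 1010)*(V(13, 42) + U(29, 1)))/(-3052 + O(-57)) = (-3267 + (1616 - 1010)*(9*42 + (5 + 1)))/(-3052 + 0) = (-3267 + 606*(378 + 6))/(-3052) = (-3267 + 606*384)*(-1/3052) = (-3267 + 232704)*(-1/3052) = 229437*(-1/3052) = -229437/3052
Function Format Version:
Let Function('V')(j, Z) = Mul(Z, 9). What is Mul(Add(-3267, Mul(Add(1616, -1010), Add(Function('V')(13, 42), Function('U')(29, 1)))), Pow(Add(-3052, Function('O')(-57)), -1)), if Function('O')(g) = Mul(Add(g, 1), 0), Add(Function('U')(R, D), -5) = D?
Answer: Rational(-229437, 3052) ≈ -75.176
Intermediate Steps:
Function('V')(j, Z) = Mul(9, Z)
Function('U')(R, D) = Add(5, D)
Function('O')(g) = 0 (Function('O')(g) = Mul(Add(1, g), 0) = 0)
Mul(Add(-3267, Mul(Add(1616, -1010), Add(Function('V')(13, 42), Function('U')(29, 1)))), Pow(Add(-3052, Function('O')(-57)), -1)) = Mul(Add(-3267, Mul(Add(1616, -1010), Add(Mul(9, 42), Add(5, 1)))), Pow(Add(-3052, 0), -1)) = Mul(Add(-3267, Mul(606, Add(378, 6))), Pow(-3052, -1)) = Mul(Add(-3267, Mul(606, 384)), Rational(-1, 3052)) = Mul(Add(-3267, 232704), Rational(-1, 3052)) = Mul(229437, Rational(-1, 3052)) = Rational(-229437, 3052)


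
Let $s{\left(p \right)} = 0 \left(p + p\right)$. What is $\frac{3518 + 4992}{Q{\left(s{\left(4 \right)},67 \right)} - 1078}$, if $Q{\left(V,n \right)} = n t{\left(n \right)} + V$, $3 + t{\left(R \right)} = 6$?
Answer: $- \frac{8510}{877} \approx -9.7035$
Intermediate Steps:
$s{\left(p \right)} = 0$ ($s{\left(p \right)} = 0 \cdot 2 p = 0$)
$t{\left(R \right)} = 3$ ($t{\left(R \right)} = -3 + 6 = 3$)
$Q{\left(V,n \right)} = V + 3 n$ ($Q{\left(V,n \right)} = n 3 + V = 3 n + V = V + 3 n$)
$\frac{3518 + 4992}{Q{\left(s{\left(4 \right)},67 \right)} - 1078} = \frac{3518 + 4992}{\left(0 + 3 \cdot 67\right) - 1078} = \frac{8510}{\left(0 + 201\right) - 1078} = \frac{8510}{201 - 1078} = \frac{8510}{-877} = 8510 \left(- \frac{1}{877}\right) = - \frac{8510}{877}$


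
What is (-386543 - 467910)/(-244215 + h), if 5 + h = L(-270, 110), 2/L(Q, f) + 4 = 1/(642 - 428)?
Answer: 730557315/208808528 ≈ 3.4987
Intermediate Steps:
L(Q, f) = -428/855 (L(Q, f) = 2/(-4 + 1/(642 - 428)) = 2/(-4 + 1/214) = 2/(-855/214) = 2*(-214/855) = -428/855)
h = -4703/855 (h = -5 - 428/855 = -4703/855 ≈ -5.5006)
(-386543 - 467910)/(-244215 + h) = (-386543 - 467910)/(-244215 - 4703/855) = -854453/(-208808528/855) = -854453*(-855/208808528) = 730557315/208808528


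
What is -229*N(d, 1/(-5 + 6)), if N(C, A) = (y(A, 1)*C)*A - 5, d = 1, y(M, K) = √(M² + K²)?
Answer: 1145 - 229*√2 ≈ 821.15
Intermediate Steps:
y(M, K) = √(K² + M²)
N(C, A) = -5 + A*C*√(1 + A²) (N(C, A) = (√(1² + A²)*C)*A - 5 = (√(1 + A²)*C)*A - 5 = (C*√(1 + A²))*A - 5 = A*C*√(1 + A²) - 5 = -5 + A*C*√(1 + A²))
-229*N(d, 1/(-5 + 6)) = -229*(-5 + 1*√(1 + (1/(-5 + 6))²)/(-5 + 6)) = -229*(-5 + 1*√(1 + (1/1)²)/1) = -229*(-5 + 1*1*√(1 + 1²)) = -229*(-5 + 1*1*√(1 + 1)) = -229*(-5 + 1*1*√2) = -229*(-5 + √2) = 1145 - 229*√2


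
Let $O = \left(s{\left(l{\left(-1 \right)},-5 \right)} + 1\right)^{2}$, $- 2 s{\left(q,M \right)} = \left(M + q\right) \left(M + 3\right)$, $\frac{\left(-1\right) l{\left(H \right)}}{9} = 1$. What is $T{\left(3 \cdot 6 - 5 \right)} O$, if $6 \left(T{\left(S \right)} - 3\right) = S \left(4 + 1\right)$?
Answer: $\frac{14027}{6} \approx 2337.8$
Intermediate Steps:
$T{\left(S \right)} = 3 + \frac{5 S}{6}$ ($T{\left(S \right)} = 3 + \frac{S \left(4 + 1\right)}{6} = 3 + \frac{S 5}{6} = 3 + \frac{5 S}{6}$)
$l{\left(H \right)} = -9$ ($l{\left(H \right)} = \left(-9\right) 1 = -9$)
$s{\left(q,M \right)} = - \frac{\left(3 + M\right) \left(M + q\right)}{2}$ ($s{\left(q,M \right)} = - \frac{\left(M + q\right) \left(M + 3\right)}{2} = - \frac{\left(M + q\right) \left(3 + M\right)}{2} = - \frac{\left(3 + M\right) \left(M + q\right)}{2}$)
$O = 169$ ($O = \left(\left(\left(- \frac{3}{2}\right) \left(-5\right) - - \frac{27}{2} - \frac{\left(-5\right)^{2}}{2} - \left(- \frac{5}{2}\right) \left(-9\right)\right) + 1\right)^{2} = \left(\left(\frac{15}{2} + \frac{27}{2} - \frac{25}{2} - \frac{45}{2}\right) + 1\right)^{2} = \left(-14 + 1\right)^{2} = \left(-13\right)^{2} = 169$)
$T{\left(3 \cdot 6 - 5 \right)} O = \left(3 + \frac{5 \left(3 \cdot 6 - 5\right)}{6}\right) 169 = \left(3 + \frac{5 \left(18 - 5\right)}{6}\right) 169 = \left(3 + \frac{5}{6} \cdot 13\right) 169 = \left(3 + \frac{65}{6}\right) 169 = \frac{83}{6} \cdot 169 = \frac{14027}{6}$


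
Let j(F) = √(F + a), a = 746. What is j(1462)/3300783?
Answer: 4*√138/3300783 ≈ 1.4236e-5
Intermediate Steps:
j(F) = √(746 + F) (j(F) = √(F + 746) = √(746 + F))
j(1462)/3300783 = √(746 + 1462)/3300783 = √2208*(1/3300783) = (4*√138)*(1/3300783) = 4*√138/3300783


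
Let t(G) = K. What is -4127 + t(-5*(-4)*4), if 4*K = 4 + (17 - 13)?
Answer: -4125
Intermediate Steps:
K = 2 (K = (4 + (17 - 13))/4 = (4 + 4)/4 = (1/4)*8 = 2)
t(G) = 2
-4127 + t(-5*(-4)*4) = -4127 + 2 = -4125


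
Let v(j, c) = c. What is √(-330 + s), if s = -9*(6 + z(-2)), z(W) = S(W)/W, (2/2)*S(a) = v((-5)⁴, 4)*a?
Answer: 2*I*√105 ≈ 20.494*I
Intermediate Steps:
S(a) = 4*a
z(W) = 4 (z(W) = (4*W)/W = 4)
s = -90 (s = -9*(6 + 4) = -9*10 = -90)
√(-330 + s) = √(-330 - 90) = √(-420) = 2*I*√105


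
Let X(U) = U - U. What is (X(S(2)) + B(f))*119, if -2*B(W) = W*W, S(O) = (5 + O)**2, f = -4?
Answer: -952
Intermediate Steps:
X(U) = 0
B(W) = -W**2/2 (B(W) = -W*W/2 = -W**2/2)
(X(S(2)) + B(f))*119 = (0 - 1/2*(-4)**2)*119 = (0 - 1/2*16)*119 = (0 - 8)*119 = -8*119 = -952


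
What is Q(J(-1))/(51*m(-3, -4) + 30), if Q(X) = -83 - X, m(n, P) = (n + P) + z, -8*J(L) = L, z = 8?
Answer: -665/648 ≈ -1.0262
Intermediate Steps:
J(L) = -L/8
m(n, P) = 8 + P + n (m(n, P) = (n + P) + 8 = (P + n) + 8 = 8 + P + n)
Q(J(-1))/(51*m(-3, -4) + 30) = (-83 - (-1)*(-1)/8)/(51*(8 - 4 - 3) + 30) = (-83 - 1*⅛)/(51*1 + 30) = (-83 - ⅛)/(51 + 30) = -665/8/81 = -665/8*1/81 = -665/648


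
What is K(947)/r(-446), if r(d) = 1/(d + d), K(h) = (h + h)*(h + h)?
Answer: -3199814512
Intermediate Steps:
K(h) = 4*h² (K(h) = (2*h)*(2*h) = 4*h²)
r(d) = 1/(2*d)
K(947)/r(-446) = (4*947²)/(((½)/(-446))) = (4*896809)/(((½)*(-1/446))) = 3587236/(-1/892) = 3587236*(-892) = -3199814512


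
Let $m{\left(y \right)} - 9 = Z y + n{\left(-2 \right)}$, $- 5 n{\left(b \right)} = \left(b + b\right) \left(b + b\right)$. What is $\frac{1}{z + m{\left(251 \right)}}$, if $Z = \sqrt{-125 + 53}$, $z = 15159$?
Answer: $\frac{47390}{732835097} - \frac{18825 i \sqrt{2}}{2931340388} \approx 6.4667 \cdot 10^{-5} - 9.082 \cdot 10^{-6} i$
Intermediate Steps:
$n{\left(b \right)} = - \frac{4 b^{2}}{5}$ ($n{\left(b \right)} = - \frac{\left(b + b\right) \left(b + b\right)}{5} = - \frac{2 b 2 b}{5} = - \frac{4 b^{2}}{5}$)
$Z = 6 i \sqrt{2}$ ($Z = \sqrt{-72} = 6 i \sqrt{2} \approx 8.4853 i$)
$m{\left(y \right)} = \frac{29}{5} + 6 i y \sqrt{2}$ ($m{\left(y \right)} = 9 + \left(6 i \sqrt{2} y - \frac{4 \left(-2\right)^{2}}{5}\right) = 9 + \left(6 i y \sqrt{2} - \frac{16}{5}\right) = 9 + \left(- \frac{16}{5} + 6 i y \sqrt{2}\right) = \frac{29}{5} + 6 i y \sqrt{2}$)
$\frac{1}{z + m{\left(251 \right)}} = \frac{1}{15159 + \left(\frac{29}{5} + 6 i 251 \sqrt{2}\right)} = \frac{1}{15159 + \left(\frac{29}{5} + 1506 i \sqrt{2}\right)} = \frac{1}{\frac{75824}{5} + 1506 i \sqrt{2}}$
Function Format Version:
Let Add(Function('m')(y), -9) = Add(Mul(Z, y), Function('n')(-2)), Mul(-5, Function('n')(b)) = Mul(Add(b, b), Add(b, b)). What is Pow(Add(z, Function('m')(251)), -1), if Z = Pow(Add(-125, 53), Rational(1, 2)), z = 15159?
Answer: Add(Rational(47390, 732835097), Mul(Rational(-18825, 2931340388), I, Pow(2, Rational(1, 2)))) ≈ Add(6.4667e-5, Mul(-9.0820e-6, I))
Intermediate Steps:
Function('n')(b) = Mul(Rational(-4, 5), Pow(b, 2)) (Function('n')(b) = Mul(Rational(-1, 5), Mul(Add(b, b), Add(b, b))) = Mul(Rational(-1, 5), Mul(Mul(2, b), Mul(2, b))) = Mul(Rational(-1, 5), Mul(4, Pow(b, 2))) = Mul(Rational(-4, 5), Pow(b, 2)))
Z = Mul(6, I, Pow(2, Rational(1, 2))) (Z = Pow(-72, Rational(1, 2)) = Mul(6, I, Pow(2, Rational(1, 2))) ≈ Mul(8.4853, I))
Function('m')(y) = Add(Rational(29, 5), Mul(6, I, y, Pow(2, Rational(1, 2)))) (Function('m')(y) = Add(9, Add(Mul(Mul(6, I, Pow(2, Rational(1, 2))), y), Mul(Rational(-4, 5), Pow(-2, 2)))) = Add(9, Add(Mul(6, I, y, Pow(2, Rational(1, 2))), Mul(Rational(-4, 5), 4))) = Add(9, Add(Mul(6, I, y, Pow(2, Rational(1, 2))), Rational(-16, 5))) = Add(9, Add(Rational(-16, 5), Mul(6, I, y, Pow(2, Rational(1, 2))))) = Add(Rational(29, 5), Mul(6, I, y, Pow(2, Rational(1, 2)))))
Pow(Add(z, Function('m')(251)), -1) = Pow(Add(15159, Add(Rational(29, 5), Mul(6, I, 251, Pow(2, Rational(1, 2))))), -1) = Pow(Add(15159, Add(Rational(29, 5), Mul(1506, I, Pow(2, Rational(1, 2))))), -1) = Pow(Add(Rational(75824, 5), Mul(1506, I, Pow(2, Rational(1, 2)))), -1)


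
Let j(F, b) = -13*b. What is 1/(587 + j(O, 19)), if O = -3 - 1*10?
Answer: 1/340 ≈ 0.0029412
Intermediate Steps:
O = -13 (O = -3 - 10 = -13)
1/(587 + j(O, 19)) = 1/(587 - 13*19) = 1/(587 - 247) = 1/340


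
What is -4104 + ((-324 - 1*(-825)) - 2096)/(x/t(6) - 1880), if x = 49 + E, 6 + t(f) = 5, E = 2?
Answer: -7923229/1931 ≈ -4103.2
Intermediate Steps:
t(f) = -1 (t(f) = -6 + 5 = -1)
x = 51 (x = 49 + 2 = 51)
-4104 + ((-324 - 1*(-825)) - 2096)/(x/t(6) - 1880) = -4104 + ((-324 - 1*(-825)) - 2096)/(51/(-1) - 1880) = -4104 + ((-324 + 825) - 2096)/(51*(-1) - 1880) = -4104 + (501 - 2096)/(-51 - 1880) = -4104 - 1595/(-1931) = -4104 - 1595*(-1/1931) = -4104 + 1595/1931 = -7923229/1931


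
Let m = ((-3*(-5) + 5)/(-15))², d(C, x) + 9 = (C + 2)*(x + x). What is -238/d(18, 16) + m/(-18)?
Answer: -24326/51111 ≈ -0.47594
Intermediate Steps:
d(C, x) = -9 + 2*x*(2 + C) (d(C, x) = -9 + (C + 2)*(x + x) = -9 + (2 + C)*(2*x) = -9 + 2*x*(2 + C))
m = 16/9 (m = ((15 + 5)*(-1/15))² = (20*(-1/15))² = (-4/3)² = 16/9 ≈ 1.7778)
-238/d(18, 16) + m/(-18) = -238/(-9 + 4*16 + 2*18*16) + (16/9)/(-18) = -238/(-9 + 64 + 576) + (16/9)*(-1/18) = -238/631 - 8/81 = -24326/51111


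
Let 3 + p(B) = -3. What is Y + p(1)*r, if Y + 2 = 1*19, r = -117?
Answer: 719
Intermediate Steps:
p(B) = -6 (p(B) = -3 - 3 = -6)
Y = 17 (Y = -2 + 1*19 = -2 + 19 = 17)
Y + p(1)*r = 17 - 6*(-117) = 17 + 702 = 719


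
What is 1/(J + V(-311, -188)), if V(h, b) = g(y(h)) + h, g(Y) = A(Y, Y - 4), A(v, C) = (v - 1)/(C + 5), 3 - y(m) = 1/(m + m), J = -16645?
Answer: -2489/42202239 ≈ -5.8978e-5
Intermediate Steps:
y(m) = 3 - 1/(2*m) (y(m) = 3 - 1/(m + m) = 3 - 1/(2*m))
A(v, C) = (-1 + v)/(5 + C)
g(Y) = (-1 + Y)/(1 + Y) (g(Y) = (-1 + Y)/(5 + (Y - 4)) = (-1 + Y)/(5 + (-4 + Y)) = (-1 + Y)/(1 + Y))
V(h, b) = h + (2 - 1/(2*h))/(4 - 1/(2*h)) (V(h, b) = (-1 + (3 - 1/(2*h)))/(1 + (3 - 1/(2*h))) + h = (2 - 1/(2*h))/(4 - 1/(2*h)) + h = h + (2 - 1/(2*h))/(4 - 1/(2*h)))
1/(J + V(-311, -188)) = 1/(-16645 + (-1 + 3*(-311) + 8*(-311)²)/(-1 + 8*(-311))) = 1/(-16645 + (-1 - 933 + 8*96721)/(-1 - 2488)) = 1/(-16645 + (-1 - 933 + 773768)/(-2489)) = 1/(-16645 - 1/2489*772834) = 1/(-16645 - 772834/2489) = 1/(-42202239/2489) = -2489/42202239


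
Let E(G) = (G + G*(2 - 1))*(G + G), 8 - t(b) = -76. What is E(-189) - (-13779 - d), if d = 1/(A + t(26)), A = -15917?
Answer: 2480445278/15833 ≈ 1.5666e+5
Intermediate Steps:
t(b) = 84 (t(b) = 8 - 1*(-76) = 8 + 76 = 84)
E(G) = 4*G² (E(G) = (G + G*1)*(2*G) = (G + G)*(2*G) = (2*G)*(2*G) = 4*G²)
d = -1/15833 (d = 1/(-15917 + 84) = 1/(-15833) = -1/15833 ≈ -6.3159e-5)
E(-189) - (-13779 - d) = 4*(-189)² - (-13779 - 1*(-1/15833)) = 4*35721 - (-13779 + 1/15833) = 142884 - 1*(-218162906/15833) = 142884 + 218162906/15833 = 2480445278/15833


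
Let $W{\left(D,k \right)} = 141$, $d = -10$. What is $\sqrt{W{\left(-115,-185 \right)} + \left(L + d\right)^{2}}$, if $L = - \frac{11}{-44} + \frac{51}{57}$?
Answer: $\frac{\sqrt{1267345}}{76} \approx 14.813$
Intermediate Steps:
$L = \frac{87}{76}$ ($L = \left(-11\right) \left(- \frac{1}{44}\right) + 51 \cdot \frac{1}{57} = \frac{1}{4} + \frac{17}{19} = \frac{87}{76} \approx 1.1447$)
$\sqrt{W{\left(-115,-185 \right)} + \left(L + d\right)^{2}} = \sqrt{141 + \left(\frac{87}{76} - 10\right)^{2}} = \sqrt{141 + \left(- \frac{673}{76}\right)^{2}} = \sqrt{141 + \frac{452929}{5776}} = \sqrt{\frac{1267345}{5776}} = \frac{\sqrt{1267345}}{76}$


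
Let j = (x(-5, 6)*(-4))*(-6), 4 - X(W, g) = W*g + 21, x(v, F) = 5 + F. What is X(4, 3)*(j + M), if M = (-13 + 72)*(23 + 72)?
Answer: -170201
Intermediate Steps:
M = 5605 (M = 59*95 = 5605)
X(W, g) = -17 - W*g (X(W, g) = 4 - (W*g + 21) = 4 - (21 + W*g) = 4 + (-21 - W*g) = -17 - W*g)
j = 264 (j = ((5 + 6)*(-4))*(-6) = (11*(-4))*(-6) = -44*(-6) = 264)
X(4, 3)*(j + M) = (-17 - 1*4*3)*(264 + 5605) = (-17 - 12)*5869 = -29*5869 = -170201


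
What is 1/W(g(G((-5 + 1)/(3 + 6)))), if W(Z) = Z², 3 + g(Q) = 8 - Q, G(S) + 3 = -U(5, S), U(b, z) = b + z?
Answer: 81/12769 ≈ 0.0063435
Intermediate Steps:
G(S) = -8 - S (G(S) = -3 - (5 + S) = -3 + (-5 - S) = -8 - S)
g(Q) = 5 - Q (g(Q) = -3 + (8 - Q) = 5 - Q)
1/W(g(G((-5 + 1)/(3 + 6)))) = 1/((5 - (-8 - (-5 + 1)/(3 + 6)))²) = 1/((5 - (-8 - (-4)/9))²) = 1/((5 - (-8 - 1*(-4/9)))²) = 1/((5 - (-8 + 4/9))²) = 1/((5 - 1*(-68/9))²) = 1/((5 + 68/9)²) = 1/((113/9)²) = 1/(12769/81) = 81/12769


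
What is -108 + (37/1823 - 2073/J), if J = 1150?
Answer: -230153129/2096450 ≈ -109.78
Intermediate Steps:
-108 + (37/1823 - 2073/J) = -108 + (37/1823 - 2073/1150) = -108 - 3736529/2096450 = -230153129/2096450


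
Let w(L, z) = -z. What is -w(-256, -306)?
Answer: -306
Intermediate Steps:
-w(-256, -306) = -(-1)*(-306) = -1*306 = -306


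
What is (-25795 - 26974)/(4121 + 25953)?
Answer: -52769/30074 ≈ -1.7546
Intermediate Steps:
(-25795 - 26974)/(4121 + 25953) = -52769/30074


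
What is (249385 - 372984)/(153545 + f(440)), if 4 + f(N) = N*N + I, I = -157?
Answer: -123599/346984 ≈ -0.35621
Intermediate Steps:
f(N) = -161 + N² (f(N) = -4 + (N*N - 157) = -4 + (N² - 157) = -4 + (-157 + N²) = -161 + N²)
(249385 - 372984)/(153545 + f(440)) = (249385 - 372984)/(153545 + (-161 + 440²)) = -123599/(153545 + (-161 + 193600)) = -123599/(153545 + 193439) = -123599/346984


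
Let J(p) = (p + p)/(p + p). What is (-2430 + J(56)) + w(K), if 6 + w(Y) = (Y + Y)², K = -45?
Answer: 5665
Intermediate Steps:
w(Y) = -6 + 4*Y² (w(Y) = -6 + (Y + Y)² = -6 + (2*Y)² = -6 + 4*Y²)
J(p) = 1 (J(p) = (2*p)/((2*p)) = (2*p)*(1/(2*p)) = 1)
(-2430 + J(56)) + w(K) = (-2430 + 1) + (-6 + 4*(-45)²) = -2429 + (-6 + 4*2025) = -2429 + (-6 + 8100) = -2429 + 8094 = 5665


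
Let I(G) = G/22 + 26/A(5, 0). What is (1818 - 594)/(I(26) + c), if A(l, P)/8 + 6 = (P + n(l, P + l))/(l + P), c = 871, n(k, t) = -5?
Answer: 376992/268489 ≈ 1.4041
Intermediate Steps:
A(l, P) = -48 + 8*(-5 + P)/(P + l) (A(l, P) = -48 + 8*((P - 5)/(l + P)) = -48 + 8*((-5 + P)/(P + l)) = -48 + 8*(-5 + P)/(P + l))
I(G) = -13/28 + G/22 (I(G) = G/22 + 26/((8*(-5 - 6*5 - 5*0)/(0 + 5))) = G*(1/22) + 26/((8*(-5 - 30 + 0)/5)) = G/22 + 26/((8*(⅕)*(-35))) = G/22 + 26/(-56) = G/22 + 26*(-1/56) = G/22 - 13/28 = -13/28 + G/22)
(1818 - 594)/(I(26) + c) = (1818 - 594)/((-13/28 + (1/22)*26) + 871) = 1224/((-13/28 + 13/11) + 871) = 1224/(221/308 + 871) = 1224/(268489/308) = 1224*(308/268489) = 376992/268489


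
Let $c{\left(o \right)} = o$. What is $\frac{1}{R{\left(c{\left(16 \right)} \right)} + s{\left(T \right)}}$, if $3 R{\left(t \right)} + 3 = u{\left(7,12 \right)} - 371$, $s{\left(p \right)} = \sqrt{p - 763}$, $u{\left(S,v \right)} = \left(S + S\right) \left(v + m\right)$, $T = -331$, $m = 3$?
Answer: $- \frac{246}{18371} - \frac{9 i \sqrt{1094}}{36742} \approx -0.013391 - 0.0081019 i$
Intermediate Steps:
$u{\left(S,v \right)} = 2 S \left(3 + v\right)$ ($u{\left(S,v \right)} = \left(S + S\right) \left(v + 3\right) = 2 S \left(3 + v\right)$)
$s{\left(p \right)} = \sqrt{-763 + p}$
$R{\left(t \right)} = - \frac{164}{3}$ ($R{\left(t \right)} = -1 + \frac{2 \cdot 7 \left(3 + 12\right) - 371}{3} = -1 + \frac{2 \cdot 7 \cdot 15 - 371}{3} = -1 + \frac{210 - 371}{3} = -1 + \frac{1}{3} \left(-161\right) = -1 - \frac{161}{3} = - \frac{164}{3}$)
$\frac{1}{R{\left(c{\left(16 \right)} \right)} + s{\left(T \right)}} = \frac{1}{- \frac{164}{3} + \sqrt{-763 - 331}} = \frac{1}{- \frac{164}{3} + \sqrt{-1094}} = \frac{1}{- \frac{164}{3} + i \sqrt{1094}}$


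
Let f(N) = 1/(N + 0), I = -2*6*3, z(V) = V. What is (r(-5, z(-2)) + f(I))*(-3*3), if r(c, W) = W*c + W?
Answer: -287/4 ≈ -71.750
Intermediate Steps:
I = -36 (I = -12*3 = -36)
r(c, W) = W + W*c
f(N) = 1/N
(r(-5, z(-2)) + f(I))*(-3*3) = (-2*(1 - 5) + 1/(-36))*(-3*3) = (-2*(-4) - 1/36)*(-9) = (8 - 1/36)*(-9) = (287/36)*(-9) = -287/4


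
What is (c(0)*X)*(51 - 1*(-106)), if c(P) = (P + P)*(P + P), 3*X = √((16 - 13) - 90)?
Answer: 0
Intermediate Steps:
X = I*√87/3 (X = √((16 - 13) - 90)/3 = √(3 - 90)/3 = √(-87)/3 = (I*√87)/3 = I*√87/3 ≈ 3.1091*I)
c(P) = 4*P² (c(P) = (2*P)*(2*P) = 4*P²)
(c(0)*X)*(51 - 1*(-106)) = ((4*0²)*(I*√87/3))*(51 - 1*(-106)) = ((4*0)*(I*√87/3))*(51 + 106) = (0*(I*√87/3))*157 = 0*157 = 0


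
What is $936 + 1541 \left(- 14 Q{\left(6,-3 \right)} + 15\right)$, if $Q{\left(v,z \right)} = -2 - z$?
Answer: $2477$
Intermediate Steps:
$936 + 1541 \left(- 14 Q{\left(6,-3 \right)} + 15\right) = 936 + 1541 \left(- 14 \left(-2 - -3\right) + 15\right) = 936 + 1541 \left(- 14 \left(-2 + 3\right) + 15\right) = 936 + 1541 \left(\left(-14\right) 1 + 15\right) = 936 + 1541 \left(-14 + 15\right) = 936 + 1541 \cdot 1 = 936 + 1541 = 2477$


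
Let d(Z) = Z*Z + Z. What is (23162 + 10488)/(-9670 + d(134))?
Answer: 3365/842 ≈ 3.9964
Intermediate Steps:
d(Z) = Z + Z² (d(Z) = Z² + Z = Z + Z²)
(23162 + 10488)/(-9670 + d(134)) = (23162 + 10488)/(-9670 + 134*(1 + 134)) = 33650/(-9670 + 134*135) = 33650/(-9670 + 18090) = 33650/8420 = 33650*(1/8420) = 3365/842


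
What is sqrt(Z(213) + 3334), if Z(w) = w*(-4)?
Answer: sqrt(2482) ≈ 49.820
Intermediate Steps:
Z(w) = -4*w
sqrt(Z(213) + 3334) = sqrt(-4*213 + 3334) = sqrt(-852 + 3334) = sqrt(2482)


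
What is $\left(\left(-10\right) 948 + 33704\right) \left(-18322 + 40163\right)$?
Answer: $529076384$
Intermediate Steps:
$\left(\left(-10\right) 948 + 33704\right) \left(-18322 + 40163\right) = \left(-9480 + 33704\right) 21841 = 24224 \cdot 21841 = 529076384$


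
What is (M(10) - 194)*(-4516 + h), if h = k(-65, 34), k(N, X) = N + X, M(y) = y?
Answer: 836648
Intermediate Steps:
h = -31 (h = -65 + 34 = -31)
(M(10) - 194)*(-4516 + h) = (10 - 194)*(-4516 - 31) = -184*(-4547) = 836648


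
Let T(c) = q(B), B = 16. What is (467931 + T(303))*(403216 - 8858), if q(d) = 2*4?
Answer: 184535488162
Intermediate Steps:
q(d) = 8
T(c) = 8
(467931 + T(303))*(403216 - 8858) = (467931 + 8)*(403216 - 8858) = 467939*394358 = 184535488162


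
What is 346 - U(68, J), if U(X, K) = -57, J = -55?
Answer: 403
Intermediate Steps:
346 - U(68, J) = 346 - 1*(-57) = 346 + 57 = 403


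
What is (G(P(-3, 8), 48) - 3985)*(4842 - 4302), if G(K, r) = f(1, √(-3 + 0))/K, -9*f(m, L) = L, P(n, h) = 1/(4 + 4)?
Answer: -2151900 - 480*I*√3 ≈ -2.1519e+6 - 831.38*I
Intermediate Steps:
P(n, h) = ⅛ (P(n, h) = 1/8 = ⅛)
f(m, L) = -L/9
G(K, r) = -I*√3/(9*K) (G(K, r) = (-√(-3 + 0)/9)/K = (-I*√3/9)/K = -I*√3/(9*K))
(G(P(-3, 8), 48) - 3985)*(4842 - 4302) = (-I*√3/(9*⅛) - 3985)*(4842 - 4302) = (-⅑*I*√3*8 - 3985)*540 = (-8*I*√3/9 - 3985)*540 = (-3985 - 8*I*√3/9)*540 = -2151900 - 480*I*√3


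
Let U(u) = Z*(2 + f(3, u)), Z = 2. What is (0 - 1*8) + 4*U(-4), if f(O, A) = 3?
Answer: 32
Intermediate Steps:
U(u) = 10 (U(u) = 2*(2 + 3) = 2*5 = 10)
(0 - 1*8) + 4*U(-4) = (0 - 1*8) + 4*10 = (0 - 8) + 40 = -8 + 40 = 32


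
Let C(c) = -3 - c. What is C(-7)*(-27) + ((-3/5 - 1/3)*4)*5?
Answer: -380/3 ≈ -126.67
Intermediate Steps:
C(-7)*(-27) + ((-3/5 - 1/3)*4)*5 = (-3 - 1*(-7))*(-27) + ((-3/5 - 1/3)*4)*5 = (-3 + 7)*(-27) + ((-3*⅕ - 1*⅓)*4)*5 = 4*(-27) + ((-⅗ - ⅓)*4)*5 = -108 - 14/15*4*5 = -108 - 56/15*5 = -108 - 56/3 = -380/3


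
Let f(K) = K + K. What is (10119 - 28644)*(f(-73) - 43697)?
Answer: 812191575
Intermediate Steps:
f(K) = 2*K
(10119 - 28644)*(f(-73) - 43697) = (10119 - 28644)*(2*(-73) - 43697) = -18525*(-146 - 43697) = -18525*(-43843) = 812191575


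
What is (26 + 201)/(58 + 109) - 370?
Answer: -61563/167 ≈ -368.64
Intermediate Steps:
(26 + 201)/(58 + 109) - 370 = 227/167 - 370 = -61563/167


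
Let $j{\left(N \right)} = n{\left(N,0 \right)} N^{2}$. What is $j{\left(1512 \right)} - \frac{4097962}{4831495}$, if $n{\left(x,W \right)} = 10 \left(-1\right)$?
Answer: $- \frac{110454937150762}{4831495} \approx -2.2861 \cdot 10^{7}$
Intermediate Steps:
$n{\left(x,W \right)} = -10$
$j{\left(N \right)} = - 10 N^{2}$
$j{\left(1512 \right)} - \frac{4097962}{4831495} = - 10 \cdot 1512^{2} - \frac{4097962}{4831495} = \left(-10\right) 2286144 - \frac{4097962}{4831495} = -22861440 - \frac{4097962}{4831495} = - \frac{110454937150762}{4831495}$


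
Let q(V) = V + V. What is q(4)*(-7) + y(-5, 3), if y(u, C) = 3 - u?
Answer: -48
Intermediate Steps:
q(V) = 2*V
q(4)*(-7) + y(-5, 3) = (2*4)*(-7) + (3 - 1*(-5)) = 8*(-7) + (3 + 5) = -56 + 8 = -48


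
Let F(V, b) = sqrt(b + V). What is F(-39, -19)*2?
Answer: 2*I*sqrt(58) ≈ 15.232*I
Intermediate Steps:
F(V, b) = sqrt(V + b)
F(-39, -19)*2 = sqrt(-39 - 19)*2 = sqrt(-58)*2 = (I*sqrt(58))*2 = 2*I*sqrt(58)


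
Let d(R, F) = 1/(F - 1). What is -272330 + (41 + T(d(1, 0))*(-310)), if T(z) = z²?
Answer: -272599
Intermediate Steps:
d(R, F) = 1/(-1 + F)
-272330 + (41 + T(d(1, 0))*(-310)) = -272330 + (41 + (1/(-1 + 0))²*(-310)) = -272330 + (41 + (1/(-1))²*(-310)) = -272330 + (41 + (-1)²*(-310)) = -272330 + (41 + 1*(-310)) = -272330 + (41 - 310) = -272330 - 269 = -272599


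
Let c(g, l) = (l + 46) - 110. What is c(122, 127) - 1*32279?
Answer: -32216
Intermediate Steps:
c(g, l) = -64 + l (c(g, l) = (46 + l) - 110 = -64 + l)
c(122, 127) - 1*32279 = (-64 + 127) - 1*32279 = 63 - 32279 = -32216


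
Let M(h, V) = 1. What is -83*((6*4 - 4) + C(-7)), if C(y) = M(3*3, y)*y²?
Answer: -5727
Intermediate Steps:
C(y) = y² (C(y) = 1*y² = y²)
-83*((6*4 - 4) + C(-7)) = -83*((6*4 - 4) + (-7)²) = -83*((24 - 4) + 49) = -83*(20 + 49) = -83*69 = -5727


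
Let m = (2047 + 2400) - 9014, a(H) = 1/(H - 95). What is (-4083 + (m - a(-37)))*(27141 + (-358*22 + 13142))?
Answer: -37002280193/132 ≈ -2.8032e+8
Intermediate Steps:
a(H) = 1/(-95 + H)
m = -4567 (m = 4447 - 9014 = -4567)
(-4083 + (m - a(-37)))*(27141 + (-358*22 + 13142)) = (-4083 + (-4567 - 1/(-95 - 37)))*(27141 + (-358*22 + 13142)) = (-4083 + (-4567 - 1/(-132)))*(27141 + (-7876 + 13142)) = (-4083 + (-4567 - 1*(-1/132)))*(27141 + 5266) = (-4083 + (-4567 + 1/132))*32407 = (-4083 - 602843/132)*32407 = -1141799/132*32407 = -37002280193/132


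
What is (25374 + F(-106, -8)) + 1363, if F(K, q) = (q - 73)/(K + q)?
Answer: 1016033/38 ≈ 26738.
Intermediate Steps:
F(K, q) = (-73 + q)/(K + q)
(25374 + F(-106, -8)) + 1363 = (25374 + (-73 - 8)/(-106 - 8)) + 1363 = (25374 - 81/(-114)) + 1363 = (25374 - 1/114*(-81)) + 1363 = (25374 + 27/38) + 1363 = 964239/38 + 1363 = 1016033/38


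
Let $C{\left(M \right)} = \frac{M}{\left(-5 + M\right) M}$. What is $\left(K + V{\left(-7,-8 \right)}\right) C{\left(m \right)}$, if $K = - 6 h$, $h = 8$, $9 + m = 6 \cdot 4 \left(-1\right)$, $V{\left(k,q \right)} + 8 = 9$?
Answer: $\frac{47}{38} \approx 1.2368$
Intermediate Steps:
$V{\left(k,q \right)} = 1$ ($V{\left(k,q \right)} = -8 + 9 = 1$)
$m = -33$ ($m = -9 + 6 \cdot 4 \left(-1\right) = -9 + 24 \left(-1\right) = -9 - 24 = -33$)
$C{\left(M \right)} = \frac{1}{-5 + M}$ ($C{\left(M \right)} = \frac{M}{M \left(-5 + M\right)} = M \frac{1}{M \left(-5 + M\right)} = \frac{1}{-5 + M}$)
$K = -48$ ($K = \left(-6\right) 8 = -48$)
$\left(K + V{\left(-7,-8 \right)}\right) C{\left(m \right)} = \frac{-48 + 1}{-5 - 33} = - \frac{47}{-38} = \left(-47\right) \left(- \frac{1}{38}\right) = \frac{47}{38}$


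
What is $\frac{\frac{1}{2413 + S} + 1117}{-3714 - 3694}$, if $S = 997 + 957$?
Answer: $- \frac{1219485}{8087684} \approx -0.15078$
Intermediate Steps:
$S = 1954$
$\frac{\frac{1}{2413 + S} + 1117}{-3714 - 3694} = \frac{\frac{1}{2413 + 1954} + 1117}{-3714 - 3694} = \frac{\frac{1}{4367} + 1117}{-7408} = \left(\frac{1}{4367} + 1117\right) \left(- \frac{1}{7408}\right) = \frac{4877940}{4367} \left(- \frac{1}{7408}\right) = - \frac{1219485}{8087684}$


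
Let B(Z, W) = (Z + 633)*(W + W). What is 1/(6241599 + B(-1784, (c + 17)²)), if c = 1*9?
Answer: 1/4685447 ≈ 2.1343e-7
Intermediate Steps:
c = 9
B(Z, W) = 2*W*(633 + Z) (B(Z, W) = (633 + Z)*(2*W) = 2*W*(633 + Z))
1/(6241599 + B(-1784, (c + 17)²)) = 1/(6241599 + 2*(9 + 17)²*(633 - 1784)) = 1/(6241599 + 2*26²*(-1151)) = 1/(6241599 + 2*676*(-1151)) = 1/(6241599 - 1556152) = 1/4685447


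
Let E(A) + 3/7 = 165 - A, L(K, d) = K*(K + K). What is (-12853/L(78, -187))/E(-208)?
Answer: -89971/31734144 ≈ -0.0028351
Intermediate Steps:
L(K, d) = 2*K**2 (L(K, d) = K*(2*K) = 2*K**2)
E(A) = 1152/7 - A (E(A) = -3/7 + (165 - A) = 1152/7 - A)
(-12853/L(78, -187))/E(-208) = (-12853/(2*78**2))/(1152/7 - 1*(-208)) = (-12853/(2*6084))/(1152/7 + 208) = (-12853/12168)/(2608/7) = -12853*1/12168*(7/2608) = -12853/12168*7/2608 = -89971/31734144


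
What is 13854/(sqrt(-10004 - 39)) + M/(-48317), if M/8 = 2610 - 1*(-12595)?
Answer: -121640/48317 - 13854*I*sqrt(83)/913 ≈ -2.5175 - 138.24*I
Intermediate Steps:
M = 121640 (M = 8*(2610 - 1*(-12595)) = 8*(2610 + 12595) = 8*15205 = 121640)
13854/(sqrt(-10004 - 39)) + M/(-48317) = 13854/(sqrt(-10004 - 39)) + 121640/(-48317) = 13854/(sqrt(-10043)) + 121640*(-1/48317) = 13854/((11*I*sqrt(83))) - 121640/48317 = 13854*(-I*sqrt(83)/913) - 121640/48317 = -13854*I*sqrt(83)/913 - 121640/48317 = -121640/48317 - 13854*I*sqrt(83)/913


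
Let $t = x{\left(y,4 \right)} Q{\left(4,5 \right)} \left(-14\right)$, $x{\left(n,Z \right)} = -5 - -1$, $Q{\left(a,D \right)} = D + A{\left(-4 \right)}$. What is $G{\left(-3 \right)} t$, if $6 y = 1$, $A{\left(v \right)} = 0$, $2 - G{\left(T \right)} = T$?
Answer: $1400$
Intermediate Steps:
$G{\left(T \right)} = 2 - T$
$y = \frac{1}{6}$ ($y = \frac{1}{6} \cdot 1 = \frac{1}{6} \approx 0.16667$)
$Q{\left(a,D \right)} = D$ ($Q{\left(a,D \right)} = D + 0 = D$)
$x{\left(n,Z \right)} = -4$ ($x{\left(n,Z \right)} = -5 + 1 = -4$)
$t = 280$ ($t = \left(-4\right) 5 \left(-14\right) = \left(-20\right) \left(-14\right) = 280$)
$G{\left(-3 \right)} t = \left(2 - -3\right) 280 = \left(2 + 3\right) 280 = 5 \cdot 280 = 1400$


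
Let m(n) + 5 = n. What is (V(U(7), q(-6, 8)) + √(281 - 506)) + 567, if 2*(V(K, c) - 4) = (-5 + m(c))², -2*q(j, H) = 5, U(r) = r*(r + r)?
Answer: 5193/8 + 15*I ≈ 649.13 + 15.0*I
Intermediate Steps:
m(n) = -5 + n
U(r) = 2*r² (U(r) = r*(2*r) = 2*r²)
q(j, H) = -5/2 (q(j, H) = -½*5 = -5/2)
V(K, c) = 4 + (-10 + c)²/2 (V(K, c) = 4 + (-5 + (-5 + c))²/2 = 4 + (-10 + c)²/2)
(V(U(7), q(-6, 8)) + √(281 - 506)) + 567 = ((4 + (-10 - 5/2)²/2) + √(281 - 506)) + 567 = ((4 + (-25/2)²/2) + √(-225)) + 567 = ((4 + (½)*(625/4)) + 15*I) + 567 = ((4 + 625/8) + 15*I) + 567 = (657/8 + 15*I) + 567 = 5193/8 + 15*I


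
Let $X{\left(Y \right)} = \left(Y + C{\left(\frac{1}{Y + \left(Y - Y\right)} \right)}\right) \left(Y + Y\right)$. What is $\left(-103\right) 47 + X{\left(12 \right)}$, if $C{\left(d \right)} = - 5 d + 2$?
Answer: $-4515$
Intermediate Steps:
$C{\left(d \right)} = 2 - 5 d$
$X{\left(Y \right)} = 2 Y \left(2 + Y - \frac{5}{Y}\right)$ ($X{\left(Y \right)} = \left(Y + \left(2 - \frac{5}{Y + \left(Y - Y\right)}\right)\right) \left(Y + Y\right) = \left(Y + \left(2 - \frac{5}{Y + 0}\right)\right) 2 Y = \left(Y + \left(2 - \frac{5}{Y}\right)\right) 2 Y = \left(2 + Y - \frac{5}{Y}\right) 2 Y = 2 Y \left(2 + Y - \frac{5}{Y}\right)$)
$\left(-103\right) 47 + X{\left(12 \right)} = \left(-103\right) 47 + \left(-10 + 2 \cdot 12^{2} + 4 \cdot 12\right) = -4841 + \left(-10 + 2 \cdot 144 + 48\right) = -4841 + \left(-10 + 288 + 48\right) = -4841 + 326 = -4515$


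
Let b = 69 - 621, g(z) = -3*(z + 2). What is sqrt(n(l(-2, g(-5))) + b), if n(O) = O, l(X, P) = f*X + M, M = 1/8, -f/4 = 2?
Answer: I*sqrt(8574)/4 ≈ 23.149*I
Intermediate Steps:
f = -8 (f = -4*2 = -8)
g(z) = -6 - 3*z (g(z) = -3*(2 + z) = -6 - 3*z)
M = 1/8 ≈ 0.12500
l(X, P) = 1/8 - 8*X (l(X, P) = -8*X + 1/8 = 1/8 - 8*X)
b = -552
sqrt(n(l(-2, g(-5))) + b) = sqrt((1/8 - 8*(-2)) - 552) = sqrt((1/8 + 16) - 552) = sqrt(129/8 - 552) = sqrt(-4287/8) = I*sqrt(8574)/4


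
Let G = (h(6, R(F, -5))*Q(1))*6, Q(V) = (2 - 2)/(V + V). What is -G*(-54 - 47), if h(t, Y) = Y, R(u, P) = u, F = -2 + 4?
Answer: 0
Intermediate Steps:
F = 2
Q(V) = 0 (Q(V) = 0/((2*V)) = 0*(1/(2*V)) = 0)
G = 0 (G = (2*0)*6 = 0*6 = 0)
-G*(-54 - 47) = -0*(-54 - 47) = -0*(-101) = -1*0 = 0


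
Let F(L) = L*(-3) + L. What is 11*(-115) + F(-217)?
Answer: -831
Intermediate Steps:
F(L) = -2*L (F(L) = -3*L + L = -2*L)
11*(-115) + F(-217) = 11*(-115) - 2*(-217) = -1265 + 434 = -831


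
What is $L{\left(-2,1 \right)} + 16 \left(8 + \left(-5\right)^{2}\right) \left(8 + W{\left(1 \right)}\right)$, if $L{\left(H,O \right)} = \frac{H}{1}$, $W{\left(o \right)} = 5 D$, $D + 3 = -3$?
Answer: $-11618$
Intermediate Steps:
$D = -6$ ($D = -3 - 3 = -6$)
$W{\left(o \right)} = -30$ ($W{\left(o \right)} = 5 \left(-6\right) = -30$)
$L{\left(H,O \right)} = H$ ($L{\left(H,O \right)} = H 1 = H$)
$L{\left(-2,1 \right)} + 16 \left(8 + \left(-5\right)^{2}\right) \left(8 + W{\left(1 \right)}\right) = -2 + 16 \left(8 + \left(-5\right)^{2}\right) \left(8 - 30\right) = -2 + 16 \left(8 + 25\right) \left(-22\right) = -2 + 16 \cdot 33 \left(-22\right) = -2 + 16 \left(-726\right) = -2 - 11616 = -11618$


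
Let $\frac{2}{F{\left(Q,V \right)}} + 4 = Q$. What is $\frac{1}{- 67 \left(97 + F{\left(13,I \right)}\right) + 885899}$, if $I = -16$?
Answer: $\frac{9}{7914466} \approx 1.1372 \cdot 10^{-6}$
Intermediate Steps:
$F{\left(Q,V \right)} = \frac{2}{-4 + Q}$
$\frac{1}{- 67 \left(97 + F{\left(13,I \right)}\right) + 885899} = \frac{1}{- 67 \left(97 + \frac{2}{-4 + 13}\right) + 885899} = \frac{1}{- 67 \left(97 + \frac{2}{9}\right) + 885899} = \frac{1}{\left(-67\right) \frac{875}{9} + 885899} = \frac{1}{- \frac{58625}{9} + 885899} = \frac{1}{\frac{7914466}{9}} = \frac{9}{7914466}$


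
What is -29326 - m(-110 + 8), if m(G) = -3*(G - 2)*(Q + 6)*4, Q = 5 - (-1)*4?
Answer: -48046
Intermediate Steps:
Q = 9 (Q = 5 - 1*(-4) = 5 + 4 = 9)
m(G) = 360 - 180*G (m(G) = -3*(G - 2)*(9 + 6)*4 = -3*(-2 + G)*15*4 = -3*(-30 + 15*G)*4 = (90 - 45*G)*4 = 360 - 180*G)
-29326 - m(-110 + 8) = -29326 - (360 - 180*(-110 + 8)) = -29326 - (360 - 180*(-102)) = -29326 - (360 + 18360) = -29326 - 1*18720 = -29326 - 18720 = -48046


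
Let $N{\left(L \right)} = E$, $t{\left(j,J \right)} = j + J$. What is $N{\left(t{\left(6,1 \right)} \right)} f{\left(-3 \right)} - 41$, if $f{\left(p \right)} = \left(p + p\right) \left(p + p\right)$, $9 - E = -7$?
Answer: $535$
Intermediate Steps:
$t{\left(j,J \right)} = J + j$
$E = 16$ ($E = 9 - -7 = 9 + 7 = 16$)
$f{\left(p \right)} = 4 p^{2}$ ($f{\left(p \right)} = 2 p 2 p = 4 p^{2}$)
$N{\left(L \right)} = 16$
$N{\left(t{\left(6,1 \right)} \right)} f{\left(-3 \right)} - 41 = 16 \cdot 4 \left(-3\right)^{2} - 41 = 16 \cdot 4 \cdot 9 - 41 = 16 \cdot 36 - 41 = 576 - 41 = 535$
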